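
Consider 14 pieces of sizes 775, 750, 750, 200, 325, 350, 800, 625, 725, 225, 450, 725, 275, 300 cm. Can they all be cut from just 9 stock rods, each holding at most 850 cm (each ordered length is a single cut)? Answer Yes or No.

No

Total = 7275 cm; ⌈7275/850⌉ = 9.
The bound of 9 does not rule out 9, but exhaustive search shows no assignment into 9 stock rods of capacity 850 cm exists — the minimum is 10.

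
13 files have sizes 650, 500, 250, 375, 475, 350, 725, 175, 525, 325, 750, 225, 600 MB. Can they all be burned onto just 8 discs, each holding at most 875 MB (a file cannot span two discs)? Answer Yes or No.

A valid assignment using 8 discs:
  disc 1: 750 = 750
  disc 2: 725 = 725
  disc 3: 650 + 225 = 875
  disc 4: 600 + 250 = 850
  disc 5: 525 + 350 = 875
  disc 6: 500 + 375 = 875
  disc 7: 475 + 325 = 800
  disc 8: 175 = 175
Every load is within 875 MB, so 8 discs suffice.

Yes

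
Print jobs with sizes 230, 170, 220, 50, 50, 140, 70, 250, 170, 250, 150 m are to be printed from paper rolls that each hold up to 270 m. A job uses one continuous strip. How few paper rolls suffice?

Total = 250 + 250 + 230 + 220 + 170 + 170 + 150 + 140 + 70 + 50 + 50 = 1750 m.
Lower bound: ⌈1750/270⌉ = 7 paper rolls.
Also, 8 print jobs each exceed 135 m, and no two of those can share a roll, so at least 8 paper rolls are needed.
A packing using 8 paper rolls:
  roll 1: 250 = 250
  roll 2: 250 = 250
  roll 3: 230 = 230
  roll 4: 220 + 50 = 270
  roll 5: 170 + 70 = 240
  roll 6: 170 + 50 = 220
  roll 7: 150 = 150
  roll 8: 140 = 140
This matches the lower bound, so 8 is optimal.

8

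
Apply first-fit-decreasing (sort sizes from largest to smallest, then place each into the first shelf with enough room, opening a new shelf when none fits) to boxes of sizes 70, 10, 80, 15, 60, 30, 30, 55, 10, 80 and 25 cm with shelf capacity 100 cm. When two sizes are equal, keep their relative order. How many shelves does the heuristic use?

Sorted descending: 80, 80, 70, 60, 55, 30, 30, 25, 15, 10, 10.
  80 → shelf 1 (new)  [load 80/100]
  80 → shelf 2 (new)  [load 80/100]
  70 → shelf 3 (new)  [load 70/100]
  60 → shelf 4 (new)  [load 60/100]
  55 → shelf 5 (new)  [load 55/100]
  30 → shelf 3  [load 100/100]
  30 → shelf 4  [load 90/100]
  25 → shelf 5  [load 80/100]
  15 → shelf 1  [load 95/100]
  10 → shelf 2  [load 90/100]
  10 → shelf 2  [load 100/100]
5 shelves opened.

5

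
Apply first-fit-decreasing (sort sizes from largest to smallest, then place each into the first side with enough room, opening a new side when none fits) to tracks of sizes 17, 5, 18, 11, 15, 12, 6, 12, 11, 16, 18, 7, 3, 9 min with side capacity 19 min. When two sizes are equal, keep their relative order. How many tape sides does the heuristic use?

10

Sorted descending: 18, 18, 17, 16, 15, 12, 12, 11, 11, 9, 7, 6, 5, 3.
  18 → side 1 (new)  [load 18/19]
  18 → side 2 (new)  [load 18/19]
  17 → side 3 (new)  [load 17/19]
  16 → side 4 (new)  [load 16/19]
  15 → side 5 (new)  [load 15/19]
  12 → side 6 (new)  [load 12/19]
  12 → side 7 (new)  [load 12/19]
  11 → side 8 (new)  [load 11/19]
  11 → side 9 (new)  [load 11/19]
  9 → side 10 (new)  [load 9/19]
  7 → side 6  [load 19/19]
  6 → side 7  [load 18/19]
  5 → side 8  [load 16/19]
  3 → side 4  [load 19/19]
10 tape sides opened.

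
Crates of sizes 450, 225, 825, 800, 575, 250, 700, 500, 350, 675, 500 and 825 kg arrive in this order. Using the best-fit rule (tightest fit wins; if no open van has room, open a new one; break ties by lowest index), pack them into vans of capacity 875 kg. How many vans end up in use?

  450 → van 1 (new)  [load 450/875]
  225 → van 1  [load 675/875]
  825 → van 2 (new)  [load 825/875]
  800 → van 3 (new)  [load 800/875]
  575 → van 4 (new)  [load 575/875]
  250 → van 4  [load 825/875]
  700 → van 5 (new)  [load 700/875]
  500 → van 6 (new)  [load 500/875]
  350 → van 6  [load 850/875]
  675 → van 7 (new)  [load 675/875]
  500 → van 8 (new)  [load 500/875]
  825 → van 9 (new)  [load 825/875]
9 vans opened.

9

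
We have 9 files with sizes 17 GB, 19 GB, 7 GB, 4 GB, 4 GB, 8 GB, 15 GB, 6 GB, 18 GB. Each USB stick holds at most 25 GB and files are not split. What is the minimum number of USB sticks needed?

4

Total = 19 + 18 + 17 + 15 + 8 + 7 + 6 + 4 + 4 = 98 GB.
Lower bound: ⌈98/25⌉ = 4 USB sticks.
A packing using 4 USB sticks:
  USB stick 1: 19 + 6 = 25
  USB stick 2: 18 + 7 = 25
  USB stick 3: 17 + 8 = 25
  USB stick 4: 15 + 4 + 4 = 23
This matches the lower bound, so 4 is optimal.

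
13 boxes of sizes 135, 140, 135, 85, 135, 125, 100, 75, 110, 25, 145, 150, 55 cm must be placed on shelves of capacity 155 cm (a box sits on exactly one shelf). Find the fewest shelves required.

11

Total = 150 + 145 + 140 + 135 + 135 + 135 + 125 + 110 + 100 + 85 + 75 + 55 + 25 = 1415 cm.
Lower bound: ⌈1415/155⌉ = 10 shelves.
A packing using 11 shelves:
  shelf 1: 150 = 150
  shelf 2: 145 = 145
  shelf 3: 140 = 140
  shelf 4: 135 = 135
  shelf 5: 135 = 135
  shelf 6: 135 = 135
  shelf 7: 125 + 25 = 150
  shelf 8: 110 = 110
  shelf 9: 100 + 55 = 155
  shelf 10: 85 = 85
  shelf 11: 75 = 75
No arrangement into 10 shelves stays within capacity, so 11 is optimal.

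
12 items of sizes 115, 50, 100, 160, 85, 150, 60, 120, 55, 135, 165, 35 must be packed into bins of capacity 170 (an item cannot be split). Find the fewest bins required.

Total = 165 + 160 + 150 + 135 + 120 + 115 + 100 + 85 + 60 + 55 + 50 + 35 = 1230.
Lower bound: ⌈1230/170⌉ = 8 bins.
A packing using 8 bins:
  bin 1: 165 = 165
  bin 2: 160 = 160
  bin 3: 150 = 150
  bin 4: 135 + 35 = 170
  bin 5: 120 + 50 = 170
  bin 6: 115 + 55 = 170
  bin 7: 100 + 60 = 160
  bin 8: 85 = 85
This matches the lower bound, so 8 is optimal.

8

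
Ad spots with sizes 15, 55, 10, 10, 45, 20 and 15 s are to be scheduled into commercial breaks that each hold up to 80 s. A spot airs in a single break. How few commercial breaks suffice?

3

Total = 55 + 45 + 20 + 15 + 15 + 10 + 10 = 170 s.
Lower bound: ⌈170/80⌉ = 3 commercial breaks.
A packing using 3 commercial breaks:
  break 1: 55 + 20 = 75
  break 2: 45 + 15 + 15 = 75
  break 3: 10 + 10 = 20
This matches the lower bound, so 3 is optimal.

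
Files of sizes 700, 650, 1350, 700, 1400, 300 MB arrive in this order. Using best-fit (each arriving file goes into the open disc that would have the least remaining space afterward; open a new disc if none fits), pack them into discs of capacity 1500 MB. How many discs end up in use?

  700 → disc 1 (new)  [load 700/1500]
  650 → disc 1  [load 1350/1500]
  1350 → disc 2 (new)  [load 1350/1500]
  700 → disc 3 (new)  [load 700/1500]
  1400 → disc 4 (new)  [load 1400/1500]
  300 → disc 3  [load 1000/1500]
4 discs opened.

4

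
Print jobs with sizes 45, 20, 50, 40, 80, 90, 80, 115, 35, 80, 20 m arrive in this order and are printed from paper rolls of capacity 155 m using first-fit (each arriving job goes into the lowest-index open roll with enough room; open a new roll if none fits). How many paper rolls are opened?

6

  45 → roll 1 (new)  [load 45/155]
  20 → roll 1  [load 65/155]
  50 → roll 1  [load 115/155]
  40 → roll 1  [load 155/155]
  80 → roll 2 (new)  [load 80/155]
  90 → roll 3 (new)  [load 90/155]
  80 → roll 4 (new)  [load 80/155]
  115 → roll 5 (new)  [load 115/155]
  35 → roll 2  [load 115/155]
  80 → roll 6 (new)  [load 80/155]
  20 → roll 2  [load 135/155]
6 paper rolls opened.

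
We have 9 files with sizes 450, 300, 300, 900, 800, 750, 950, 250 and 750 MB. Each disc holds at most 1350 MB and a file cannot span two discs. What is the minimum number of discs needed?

Total = 950 + 900 + 800 + 750 + 750 + 450 + 300 + 300 + 250 = 5450 MB.
Lower bound: ⌈5450/1350⌉ = 5 discs.
A packing using 5 discs:
  disc 1: 950 + 300 = 1250
  disc 2: 900 + 450 = 1350
  disc 3: 800 + 300 + 250 = 1350
  disc 4: 750 = 750
  disc 5: 750 = 750
This matches the lower bound, so 5 is optimal.

5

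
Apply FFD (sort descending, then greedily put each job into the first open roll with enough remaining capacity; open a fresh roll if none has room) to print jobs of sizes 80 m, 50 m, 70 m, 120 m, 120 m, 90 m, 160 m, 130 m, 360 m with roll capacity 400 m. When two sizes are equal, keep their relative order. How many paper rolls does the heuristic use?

Sorted descending: 360, 160, 130, 120, 120, 90, 80, 70, 50.
  360 → roll 1 (new)  [load 360/400]
  160 → roll 2 (new)  [load 160/400]
  130 → roll 2  [load 290/400]
  120 → roll 3 (new)  [load 120/400]
  120 → roll 3  [load 240/400]
  90 → roll 2  [load 380/400]
  80 → roll 3  [load 320/400]
  70 → roll 3  [load 390/400]
  50 → roll 4 (new)  [load 50/400]
4 paper rolls opened.

4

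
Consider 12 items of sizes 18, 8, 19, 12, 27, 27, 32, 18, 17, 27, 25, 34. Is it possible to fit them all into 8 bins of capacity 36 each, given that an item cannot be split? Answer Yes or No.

No

Total = 264; ⌈264/36⌉ = 8.
The bound of 8 does not rule out 8, but exhaustive search shows no assignment into 8 bins of capacity 36 exists — the minimum is 9.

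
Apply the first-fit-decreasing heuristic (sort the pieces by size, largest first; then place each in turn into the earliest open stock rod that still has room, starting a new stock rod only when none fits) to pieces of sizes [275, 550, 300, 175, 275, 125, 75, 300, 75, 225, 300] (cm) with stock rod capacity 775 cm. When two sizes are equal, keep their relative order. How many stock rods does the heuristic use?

4

Sorted descending: 550, 300, 300, 300, 275, 275, 225, 175, 125, 75, 75.
  550 → stock rod 1 (new)  [load 550/775]
  300 → stock rod 2 (new)  [load 300/775]
  300 → stock rod 2  [load 600/775]
  300 → stock rod 3 (new)  [load 300/775]
  275 → stock rod 3  [load 575/775]
  275 → stock rod 4 (new)  [load 275/775]
  225 → stock rod 1  [load 775/775]
  175 → stock rod 2  [load 775/775]
  125 → stock rod 3  [load 700/775]
  75 → stock rod 3  [load 775/775]
  75 → stock rod 4  [load 350/775]
4 stock rods opened.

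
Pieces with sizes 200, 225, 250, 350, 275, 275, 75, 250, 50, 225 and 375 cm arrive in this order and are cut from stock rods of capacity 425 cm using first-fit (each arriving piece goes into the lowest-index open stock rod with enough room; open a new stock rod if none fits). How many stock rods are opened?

  200 → stock rod 1 (new)  [load 200/425]
  225 → stock rod 1  [load 425/425]
  250 → stock rod 2 (new)  [load 250/425]
  350 → stock rod 3 (new)  [load 350/425]
  275 → stock rod 4 (new)  [load 275/425]
  275 → stock rod 5 (new)  [load 275/425]
  75 → stock rod 2  [load 325/425]
  250 → stock rod 6 (new)  [load 250/425]
  50 → stock rod 2  [load 375/425]
  225 → stock rod 7 (new)  [load 225/425]
  375 → stock rod 8 (new)  [load 375/425]
8 stock rods opened.

8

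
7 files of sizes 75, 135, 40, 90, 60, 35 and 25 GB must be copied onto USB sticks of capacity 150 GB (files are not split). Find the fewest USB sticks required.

Total = 135 + 90 + 75 + 60 + 40 + 35 + 25 = 460 GB.
Lower bound: ⌈460/150⌉ = 4 USB sticks.
A packing using 4 USB sticks:
  USB stick 1: 135 = 135
  USB stick 2: 90 + 60 = 150
  USB stick 3: 75 + 40 + 35 = 150
  USB stick 4: 25 = 25
This matches the lower bound, so 4 is optimal.

4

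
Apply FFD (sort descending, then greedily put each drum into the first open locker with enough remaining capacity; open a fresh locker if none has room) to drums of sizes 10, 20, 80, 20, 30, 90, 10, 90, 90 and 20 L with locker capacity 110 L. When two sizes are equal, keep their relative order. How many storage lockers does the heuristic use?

5

Sorted descending: 90, 90, 90, 80, 30, 20, 20, 20, 10, 10.
  90 → locker 1 (new)  [load 90/110]
  90 → locker 2 (new)  [load 90/110]
  90 → locker 3 (new)  [load 90/110]
  80 → locker 4 (new)  [load 80/110]
  30 → locker 4  [load 110/110]
  20 → locker 1  [load 110/110]
  20 → locker 2  [load 110/110]
  20 → locker 3  [load 110/110]
  10 → locker 5 (new)  [load 10/110]
  10 → locker 5  [load 20/110]
5 storage lockers opened.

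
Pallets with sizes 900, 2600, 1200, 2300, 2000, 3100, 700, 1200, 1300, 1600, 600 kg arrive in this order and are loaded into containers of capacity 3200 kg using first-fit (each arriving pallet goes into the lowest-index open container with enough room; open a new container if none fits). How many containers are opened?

  900 → container 1 (new)  [load 900/3200]
  2600 → container 2 (new)  [load 2600/3200]
  1200 → container 1  [load 2100/3200]
  2300 → container 3 (new)  [load 2300/3200]
  2000 → container 4 (new)  [load 2000/3200]
  3100 → container 5 (new)  [load 3100/3200]
  700 → container 1  [load 2800/3200]
  1200 → container 4  [load 3200/3200]
  1300 → container 6 (new)  [load 1300/3200]
  1600 → container 6  [load 2900/3200]
  600 → container 2  [load 3200/3200]
6 containers opened.

6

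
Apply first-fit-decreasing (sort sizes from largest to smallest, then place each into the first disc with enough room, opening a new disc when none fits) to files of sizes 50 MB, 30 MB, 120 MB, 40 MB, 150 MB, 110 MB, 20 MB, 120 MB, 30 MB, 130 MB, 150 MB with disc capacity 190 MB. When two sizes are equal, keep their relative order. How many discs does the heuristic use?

Sorted descending: 150, 150, 130, 120, 120, 110, 50, 40, 30, 30, 20.
  150 → disc 1 (new)  [load 150/190]
  150 → disc 2 (new)  [load 150/190]
  130 → disc 3 (new)  [load 130/190]
  120 → disc 4 (new)  [load 120/190]
  120 → disc 5 (new)  [load 120/190]
  110 → disc 6 (new)  [load 110/190]
  50 → disc 3  [load 180/190]
  40 → disc 1  [load 190/190]
  30 → disc 2  [load 180/190]
  30 → disc 4  [load 150/190]
  20 → disc 4  [load 170/190]
6 discs opened.

6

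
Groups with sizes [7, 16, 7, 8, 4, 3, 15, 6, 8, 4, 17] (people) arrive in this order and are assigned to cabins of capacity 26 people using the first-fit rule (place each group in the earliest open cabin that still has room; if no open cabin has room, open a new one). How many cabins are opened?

  7 → cabin 1 (new)  [load 7/26]
  16 → cabin 1  [load 23/26]
  7 → cabin 2 (new)  [load 7/26]
  8 → cabin 2  [load 15/26]
  4 → cabin 2  [load 19/26]
  3 → cabin 1  [load 26/26]
  15 → cabin 3 (new)  [load 15/26]
  6 → cabin 2  [load 25/26]
  8 → cabin 3  [load 23/26]
  4 → cabin 4 (new)  [load 4/26]
  17 → cabin 4  [load 21/26]
4 cabins opened.

4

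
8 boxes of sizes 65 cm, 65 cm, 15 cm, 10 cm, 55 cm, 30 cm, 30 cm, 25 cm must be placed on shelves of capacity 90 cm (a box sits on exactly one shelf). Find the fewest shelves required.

4

Total = 65 + 65 + 55 + 30 + 30 + 25 + 15 + 10 = 295 cm.
Lower bound: ⌈295/90⌉ = 4 shelves.
A packing using 4 shelves:
  shelf 1: 65 + 25 = 90
  shelf 2: 65 + 15 + 10 = 90
  shelf 3: 55 + 30 = 85
  shelf 4: 30 = 30
This matches the lower bound, so 4 is optimal.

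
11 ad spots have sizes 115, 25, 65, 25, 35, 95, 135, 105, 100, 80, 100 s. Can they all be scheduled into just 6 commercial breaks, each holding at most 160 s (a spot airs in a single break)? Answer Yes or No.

No

Total = 880 s; ⌈880/160⌉ = 6.
The bound of 6 does not rule out 6, but exhaustive search shows no assignment into 6 commercial breaks of capacity 160 s exists — the minimum is 7.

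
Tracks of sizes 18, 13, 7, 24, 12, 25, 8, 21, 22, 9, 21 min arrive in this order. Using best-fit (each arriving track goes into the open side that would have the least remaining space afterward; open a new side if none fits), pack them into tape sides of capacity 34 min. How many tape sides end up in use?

  18 → side 1 (new)  [load 18/34]
  13 → side 1  [load 31/34]
  7 → side 2 (new)  [load 7/34]
  24 → side 2  [load 31/34]
  12 → side 3 (new)  [load 12/34]
  25 → side 4 (new)  [load 25/34]
  8 → side 4  [load 33/34]
  21 → side 3  [load 33/34]
  22 → side 5 (new)  [load 22/34]
  9 → side 5  [load 31/34]
  21 → side 6 (new)  [load 21/34]
6 tape sides opened.

6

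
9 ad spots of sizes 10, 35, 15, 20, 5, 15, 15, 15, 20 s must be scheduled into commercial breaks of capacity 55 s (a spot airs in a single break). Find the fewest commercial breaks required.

Total = 35 + 20 + 20 + 15 + 15 + 15 + 15 + 10 + 5 = 150 s.
Lower bound: ⌈150/55⌉ = 3 commercial breaks.
A packing using 3 commercial breaks:
  break 1: 35 + 20 = 55
  break 2: 20 + 15 + 15 + 5 = 55
  break 3: 15 + 15 + 10 = 40
This matches the lower bound, so 3 is optimal.

3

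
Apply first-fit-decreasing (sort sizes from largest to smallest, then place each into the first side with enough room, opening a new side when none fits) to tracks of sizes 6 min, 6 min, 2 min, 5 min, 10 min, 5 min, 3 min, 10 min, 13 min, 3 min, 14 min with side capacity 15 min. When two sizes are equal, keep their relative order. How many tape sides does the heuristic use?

6

Sorted descending: 14, 13, 10, 10, 6, 6, 5, 5, 3, 3, 2.
  14 → side 1 (new)  [load 14/15]
  13 → side 2 (new)  [load 13/15]
  10 → side 3 (new)  [load 10/15]
  10 → side 4 (new)  [load 10/15]
  6 → side 5 (new)  [load 6/15]
  6 → side 5  [load 12/15]
  5 → side 3  [load 15/15]
  5 → side 4  [load 15/15]
  3 → side 5  [load 15/15]
  3 → side 6 (new)  [load 3/15]
  2 → side 2  [load 15/15]
6 tape sides opened.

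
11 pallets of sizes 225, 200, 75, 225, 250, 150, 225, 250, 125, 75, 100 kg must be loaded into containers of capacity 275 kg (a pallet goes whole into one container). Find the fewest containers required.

Total = 250 + 250 + 225 + 225 + 225 + 200 + 150 + 125 + 100 + 75 + 75 = 1900 kg.
Lower bound: ⌈1900/275⌉ = 7 containers.
A packing using 8 containers:
  container 1: 250 = 250
  container 2: 250 = 250
  container 3: 225 = 225
  container 4: 225 = 225
  container 5: 225 = 225
  container 6: 200 + 75 = 275
  container 7: 150 + 125 = 275
  container 8: 100 + 75 = 175
No arrangement into 7 containers stays within capacity, so 8 is optimal.

8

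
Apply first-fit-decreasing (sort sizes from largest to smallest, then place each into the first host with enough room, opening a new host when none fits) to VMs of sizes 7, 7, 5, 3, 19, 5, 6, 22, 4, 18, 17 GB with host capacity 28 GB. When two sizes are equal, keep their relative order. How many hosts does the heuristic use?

Sorted descending: 22, 19, 18, 17, 7, 7, 6, 5, 5, 4, 3.
  22 → host 1 (new)  [load 22/28]
  19 → host 2 (new)  [load 19/28]
  18 → host 3 (new)  [load 18/28]
  17 → host 4 (new)  [load 17/28]
  7 → host 2  [load 26/28]
  7 → host 3  [load 25/28]
  6 → host 1  [load 28/28]
  5 → host 4  [load 22/28]
  5 → host 4  [load 27/28]
  4 → host 5 (new)  [load 4/28]
  3 → host 3  [load 28/28]
5 hosts opened.

5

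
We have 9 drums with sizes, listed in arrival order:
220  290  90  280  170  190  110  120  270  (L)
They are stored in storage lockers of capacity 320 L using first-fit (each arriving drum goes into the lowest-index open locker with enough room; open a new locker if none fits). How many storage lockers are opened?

6

  220 → locker 1 (new)  [load 220/320]
  290 → locker 2 (new)  [load 290/320]
  90 → locker 1  [load 310/320]
  280 → locker 3 (new)  [load 280/320]
  170 → locker 4 (new)  [load 170/320]
  190 → locker 5 (new)  [load 190/320]
  110 → locker 4  [load 280/320]
  120 → locker 5  [load 310/320]
  270 → locker 6 (new)  [load 270/320]
6 storage lockers opened.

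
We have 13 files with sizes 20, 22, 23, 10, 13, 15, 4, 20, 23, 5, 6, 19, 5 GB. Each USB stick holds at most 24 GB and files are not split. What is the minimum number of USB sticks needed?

Total = 23 + 23 + 22 + 20 + 20 + 19 + 15 + 13 + 10 + 6 + 5 + 5 + 4 = 185 GB.
Lower bound: ⌈185/24⌉ = 8 USB sticks.
A packing using 9 USB sticks:
  USB stick 1: 23 = 23
  USB stick 2: 23 = 23
  USB stick 3: 22 = 22
  USB stick 4: 20 + 4 = 24
  USB stick 5: 20 = 20
  USB stick 6: 19 + 5 = 24
  USB stick 7: 15 + 6 = 21
  USB stick 8: 13 + 10 = 23
  USB stick 9: 5 = 5
No arrangement into 8 USB sticks stays within capacity, so 9 is optimal.

9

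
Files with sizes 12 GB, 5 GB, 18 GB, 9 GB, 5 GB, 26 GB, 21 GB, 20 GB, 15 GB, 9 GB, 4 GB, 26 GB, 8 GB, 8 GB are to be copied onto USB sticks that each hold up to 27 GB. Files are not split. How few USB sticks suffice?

Total = 26 + 26 + 21 + 20 + 18 + 15 + 12 + 9 + 9 + 8 + 8 + 5 + 5 + 4 = 186 GB.
Lower bound: ⌈186/27⌉ = 7 USB sticks.
A packing using 8 USB sticks:
  USB stick 1: 26 = 26
  USB stick 2: 26 = 26
  USB stick 3: 21 + 5 = 26
  USB stick 4: 20 + 5 = 25
  USB stick 5: 18 + 9 = 27
  USB stick 6: 15 + 12 = 27
  USB stick 7: 9 + 8 + 8 = 25
  USB stick 8: 4 = 4
No arrangement into 7 USB sticks stays within capacity, so 8 is optimal.

8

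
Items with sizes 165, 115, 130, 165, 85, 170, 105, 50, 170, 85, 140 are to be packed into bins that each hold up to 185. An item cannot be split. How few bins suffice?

9

Total = 170 + 170 + 165 + 165 + 140 + 130 + 115 + 105 + 85 + 85 + 50 = 1380.
Lower bound: ⌈1380/185⌉ = 8 bins.
A packing using 9 bins:
  bin 1: 170 = 170
  bin 2: 170 = 170
  bin 3: 165 = 165
  bin 4: 165 = 165
  bin 5: 140 = 140
  bin 6: 130 + 50 = 180
  bin 7: 115 = 115
  bin 8: 105 = 105
  bin 9: 85 + 85 = 170
No arrangement into 8 bins stays within capacity, so 9 is optimal.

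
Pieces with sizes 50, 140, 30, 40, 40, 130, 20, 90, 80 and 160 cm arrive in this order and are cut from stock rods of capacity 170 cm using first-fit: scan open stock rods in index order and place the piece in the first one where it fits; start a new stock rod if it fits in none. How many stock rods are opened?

  50 → stock rod 1 (new)  [load 50/170]
  140 → stock rod 2 (new)  [load 140/170]
  30 → stock rod 1  [load 80/170]
  40 → stock rod 1  [load 120/170]
  40 → stock rod 1  [load 160/170]
  130 → stock rod 3 (new)  [load 130/170]
  20 → stock rod 2  [load 160/170]
  90 → stock rod 4 (new)  [load 90/170]
  80 → stock rod 4  [load 170/170]
  160 → stock rod 5 (new)  [load 160/170]
5 stock rods opened.

5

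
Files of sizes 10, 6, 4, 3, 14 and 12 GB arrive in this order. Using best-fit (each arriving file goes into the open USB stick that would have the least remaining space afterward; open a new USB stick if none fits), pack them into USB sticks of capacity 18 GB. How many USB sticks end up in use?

4

  10 → USB stick 1 (new)  [load 10/18]
  6 → USB stick 1  [load 16/18]
  4 → USB stick 2 (new)  [load 4/18]
  3 → USB stick 2  [load 7/18]
  14 → USB stick 3 (new)  [load 14/18]
  12 → USB stick 4 (new)  [load 12/18]
4 USB sticks opened.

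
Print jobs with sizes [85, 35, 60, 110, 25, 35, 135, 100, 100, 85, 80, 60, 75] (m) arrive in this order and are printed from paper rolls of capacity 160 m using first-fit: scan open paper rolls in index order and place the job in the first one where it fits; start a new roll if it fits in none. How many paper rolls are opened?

8

  85 → roll 1 (new)  [load 85/160]
  35 → roll 1  [load 120/160]
  60 → roll 2 (new)  [load 60/160]
  110 → roll 3 (new)  [load 110/160]
  25 → roll 1  [load 145/160]
  35 → roll 2  [load 95/160]
  135 → roll 4 (new)  [load 135/160]
  100 → roll 5 (new)  [load 100/160]
  100 → roll 6 (new)  [load 100/160]
  85 → roll 7 (new)  [load 85/160]
  80 → roll 8 (new)  [load 80/160]
  60 → roll 2  [load 155/160]
  75 → roll 7  [load 160/160]
8 paper rolls opened.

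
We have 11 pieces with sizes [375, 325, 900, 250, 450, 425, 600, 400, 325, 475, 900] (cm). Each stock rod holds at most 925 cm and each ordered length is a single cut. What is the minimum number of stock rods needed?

Total = 900 + 900 + 600 + 475 + 450 + 425 + 400 + 375 + 325 + 325 + 250 = 5425 cm.
Lower bound: ⌈5425/925⌉ = 6 stock rods.
A packing using 7 stock rods:
  stock rod 1: 900 = 900
  stock rod 2: 900 = 900
  stock rod 3: 600 + 325 = 925
  stock rod 4: 475 + 450 = 925
  stock rod 5: 425 + 400 = 825
  stock rod 6: 375 + 325 = 700
  stock rod 7: 250 = 250
No arrangement into 6 stock rods stays within capacity, so 7 is optimal.

7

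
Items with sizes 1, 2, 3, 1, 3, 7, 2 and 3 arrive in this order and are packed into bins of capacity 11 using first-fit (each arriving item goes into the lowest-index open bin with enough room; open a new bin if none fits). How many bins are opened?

3

  1 → bin 1 (new)  [load 1/11]
  2 → bin 1  [load 3/11]
  3 → bin 1  [load 6/11]
  1 → bin 1  [load 7/11]
  3 → bin 1  [load 10/11]
  7 → bin 2 (new)  [load 7/11]
  2 → bin 2  [load 9/11]
  3 → bin 3 (new)  [load 3/11]
3 bins opened.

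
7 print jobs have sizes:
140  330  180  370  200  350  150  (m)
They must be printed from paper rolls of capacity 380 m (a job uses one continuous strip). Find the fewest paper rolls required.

5

Total = 370 + 350 + 330 + 200 + 180 + 150 + 140 = 1720 m.
Lower bound: ⌈1720/380⌉ = 5 paper rolls.
A packing using 5 paper rolls:
  roll 1: 370 = 370
  roll 2: 350 = 350
  roll 3: 330 = 330
  roll 4: 200 + 180 = 380
  roll 5: 150 + 140 = 290
This matches the lower bound, so 5 is optimal.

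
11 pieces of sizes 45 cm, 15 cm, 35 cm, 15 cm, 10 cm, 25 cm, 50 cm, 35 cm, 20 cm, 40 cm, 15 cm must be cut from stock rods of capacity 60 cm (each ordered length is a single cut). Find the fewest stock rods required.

6

Total = 50 + 45 + 40 + 35 + 35 + 25 + 20 + 15 + 15 + 15 + 10 = 305 cm.
Lower bound: ⌈305/60⌉ = 6 stock rods.
A packing using 6 stock rods:
  stock rod 1: 50 + 10 = 60
  stock rod 2: 45 + 15 = 60
  stock rod 3: 40 + 20 = 60
  stock rod 4: 35 + 25 = 60
  stock rod 5: 35 + 15 = 50
  stock rod 6: 15 = 15
This matches the lower bound, so 6 is optimal.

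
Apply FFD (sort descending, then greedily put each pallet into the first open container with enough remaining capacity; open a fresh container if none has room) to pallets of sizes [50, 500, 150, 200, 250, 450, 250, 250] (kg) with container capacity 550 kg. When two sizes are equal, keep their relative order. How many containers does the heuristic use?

Sorted descending: 500, 450, 250, 250, 250, 200, 150, 50.
  500 → container 1 (new)  [load 500/550]
  450 → container 2 (new)  [load 450/550]
  250 → container 3 (new)  [load 250/550]
  250 → container 3  [load 500/550]
  250 → container 4 (new)  [load 250/550]
  200 → container 4  [load 450/550]
  150 → container 5 (new)  [load 150/550]
  50 → container 1  [load 550/550]
5 containers opened.

5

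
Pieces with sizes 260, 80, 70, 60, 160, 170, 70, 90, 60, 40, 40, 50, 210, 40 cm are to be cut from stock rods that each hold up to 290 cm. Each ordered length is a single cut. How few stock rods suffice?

5

Total = 260 + 210 + 170 + 160 + 90 + 80 + 70 + 70 + 60 + 60 + 50 + 40 + 40 + 40 = 1400 cm.
Lower bound: ⌈1400/290⌉ = 5 stock rods.
A packing using 5 stock rods:
  stock rod 1: 260 = 260
  stock rod 2: 210 + 80 = 290
  stock rod 3: 170 + 70 + 50 = 290
  stock rod 4: 160 + 90 + 40 = 290
  stock rod 5: 70 + 60 + 60 + 40 + 40 = 270
This matches the lower bound, so 5 is optimal.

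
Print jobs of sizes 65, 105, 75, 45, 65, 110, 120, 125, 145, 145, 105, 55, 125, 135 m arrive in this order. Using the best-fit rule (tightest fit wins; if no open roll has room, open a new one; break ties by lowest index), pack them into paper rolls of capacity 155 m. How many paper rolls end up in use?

11

  65 → roll 1 (new)  [load 65/155]
  105 → roll 2 (new)  [load 105/155]
  75 → roll 1  [load 140/155]
  45 → roll 2  [load 150/155]
  65 → roll 3 (new)  [load 65/155]
  110 → roll 4 (new)  [load 110/155]
  120 → roll 5 (new)  [load 120/155]
  125 → roll 6 (new)  [load 125/155]
  145 → roll 7 (new)  [load 145/155]
  145 → roll 8 (new)  [load 145/155]
  105 → roll 9 (new)  [load 105/155]
  55 → roll 3  [load 120/155]
  125 → roll 10 (new)  [load 125/155]
  135 → roll 11 (new)  [load 135/155]
11 paper rolls opened.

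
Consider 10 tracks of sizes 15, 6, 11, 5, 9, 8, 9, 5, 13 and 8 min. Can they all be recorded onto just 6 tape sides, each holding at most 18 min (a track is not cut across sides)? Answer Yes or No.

A valid assignment using 6 tape sides:
  side 1: 15 = 15
  side 2: 13 + 5 = 18
  side 3: 11 + 6 = 17
  side 4: 9 + 9 = 18
  side 5: 8 + 8 = 16
  side 6: 5 = 5
Every load is within 18 min, so 6 tape sides suffice.

Yes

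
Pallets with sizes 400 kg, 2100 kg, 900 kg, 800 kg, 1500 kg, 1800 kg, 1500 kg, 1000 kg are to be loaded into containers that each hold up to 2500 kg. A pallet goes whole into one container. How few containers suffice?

Total = 2100 + 1800 + 1500 + 1500 + 1000 + 900 + 800 + 400 = 10000 kg.
Lower bound: ⌈10000/2500⌉ = 4 containers.
A packing using 5 containers:
  container 1: 2100 + 400 = 2500
  container 2: 1800 = 1800
  container 3: 1500 + 1000 = 2500
  container 4: 1500 + 900 = 2400
  container 5: 800 = 800
No arrangement into 4 containers stays within capacity, so 5 is optimal.

5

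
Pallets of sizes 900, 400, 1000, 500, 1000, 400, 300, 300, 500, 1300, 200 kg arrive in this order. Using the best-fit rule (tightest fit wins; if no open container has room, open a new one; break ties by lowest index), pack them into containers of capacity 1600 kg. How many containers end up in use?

5

  900 → container 1 (new)  [load 900/1600]
  400 → container 1  [load 1300/1600]
  1000 → container 2 (new)  [load 1000/1600]
  500 → container 2  [load 1500/1600]
  1000 → container 3 (new)  [load 1000/1600]
  400 → container 3  [load 1400/1600]
  300 → container 1  [load 1600/1600]
  300 → container 4 (new)  [load 300/1600]
  500 → container 4  [load 800/1600]
  1300 → container 5 (new)  [load 1300/1600]
  200 → container 3  [load 1600/1600]
5 containers opened.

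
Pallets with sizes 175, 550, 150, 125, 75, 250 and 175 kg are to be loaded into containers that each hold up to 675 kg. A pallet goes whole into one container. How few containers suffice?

Total = 550 + 250 + 175 + 175 + 150 + 125 + 75 = 1500 kg.
Lower bound: ⌈1500/675⌉ = 3 containers.
A packing using 3 containers:
  container 1: 550 + 125 = 675
  container 2: 250 + 175 + 175 + 75 = 675
  container 3: 150 = 150
This matches the lower bound, so 3 is optimal.

3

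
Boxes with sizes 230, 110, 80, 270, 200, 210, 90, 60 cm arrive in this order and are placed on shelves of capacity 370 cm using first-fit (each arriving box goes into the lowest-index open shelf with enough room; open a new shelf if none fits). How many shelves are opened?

4

  230 → shelf 1 (new)  [load 230/370]
  110 → shelf 1  [load 340/370]
  80 → shelf 2 (new)  [load 80/370]
  270 → shelf 2  [load 350/370]
  200 → shelf 3 (new)  [load 200/370]
  210 → shelf 4 (new)  [load 210/370]
  90 → shelf 3  [load 290/370]
  60 → shelf 3  [load 350/370]
4 shelves opened.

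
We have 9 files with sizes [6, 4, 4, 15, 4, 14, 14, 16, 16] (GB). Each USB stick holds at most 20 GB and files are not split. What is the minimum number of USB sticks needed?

Total = 16 + 16 + 15 + 14 + 14 + 6 + 4 + 4 + 4 = 93 GB.
Lower bound: ⌈93/20⌉ = 5 USB sticks.
A packing using 5 USB sticks:
  USB stick 1: 16 + 4 = 20
  USB stick 2: 16 + 4 = 20
  USB stick 3: 15 + 4 = 19
  USB stick 4: 14 + 6 = 20
  USB stick 5: 14 = 14
This matches the lower bound, so 5 is optimal.

5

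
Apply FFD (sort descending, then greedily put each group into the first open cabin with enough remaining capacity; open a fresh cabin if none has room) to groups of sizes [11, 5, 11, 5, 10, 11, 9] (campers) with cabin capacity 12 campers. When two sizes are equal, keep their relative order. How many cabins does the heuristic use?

6

Sorted descending: 11, 11, 11, 10, 9, 5, 5.
  11 → cabin 1 (new)  [load 11/12]
  11 → cabin 2 (new)  [load 11/12]
  11 → cabin 3 (new)  [load 11/12]
  10 → cabin 4 (new)  [load 10/12]
  9 → cabin 5 (new)  [load 9/12]
  5 → cabin 6 (new)  [load 5/12]
  5 → cabin 6  [load 10/12]
6 cabins opened.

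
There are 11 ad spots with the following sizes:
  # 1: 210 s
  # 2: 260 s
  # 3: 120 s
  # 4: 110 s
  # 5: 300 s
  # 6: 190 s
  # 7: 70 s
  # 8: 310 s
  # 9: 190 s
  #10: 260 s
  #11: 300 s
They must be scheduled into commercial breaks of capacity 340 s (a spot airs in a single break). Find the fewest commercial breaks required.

8

Total = 310 + 300 + 300 + 260 + 260 + 210 + 190 + 190 + 120 + 110 + 70 = 2320 s.
Lower bound: ⌈2320/340⌉ = 7 commercial breaks.
Also, 8 ad spots each exceed 170 s, and no two of those can share a break, so at least 8 commercial breaks are needed.
A packing using 8 commercial breaks:
  break 1: 310 = 310
  break 2: 300 = 300
  break 3: 300 = 300
  break 4: 260 + 70 = 330
  break 5: 260 = 260
  break 6: 210 + 120 = 330
  break 7: 190 + 110 = 300
  break 8: 190 = 190
This matches the lower bound, so 8 is optimal.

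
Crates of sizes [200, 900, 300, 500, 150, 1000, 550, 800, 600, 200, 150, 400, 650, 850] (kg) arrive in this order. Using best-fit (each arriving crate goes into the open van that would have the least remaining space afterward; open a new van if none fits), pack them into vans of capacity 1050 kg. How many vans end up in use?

8

  200 → van 1 (new)  [load 200/1050]
  900 → van 2 (new)  [load 900/1050]
  300 → van 1  [load 500/1050]
  500 → van 1  [load 1000/1050]
  150 → van 2  [load 1050/1050]
  1000 → van 3 (new)  [load 1000/1050]
  550 → van 4 (new)  [load 550/1050]
  800 → van 5 (new)  [load 800/1050]
  600 → van 6 (new)  [load 600/1050]
  200 → van 5  [load 1000/1050]
  150 → van 6  [load 750/1050]
  400 → van 4  [load 950/1050]
  650 → van 7 (new)  [load 650/1050]
  850 → van 8 (new)  [load 850/1050]
8 vans opened.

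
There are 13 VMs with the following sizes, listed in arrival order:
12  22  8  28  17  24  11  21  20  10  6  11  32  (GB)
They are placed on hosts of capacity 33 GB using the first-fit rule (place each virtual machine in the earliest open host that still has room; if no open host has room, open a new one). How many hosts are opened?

8

  12 → host 1 (new)  [load 12/33]
  22 → host 2 (new)  [load 22/33]
  8 → host 1  [load 20/33]
  28 → host 3 (new)  [load 28/33]
  17 → host 4 (new)  [load 17/33]
  24 → host 5 (new)  [load 24/33]
  11 → host 1  [load 31/33]
  21 → host 6 (new)  [load 21/33]
  20 → host 7 (new)  [load 20/33]
  10 → host 2  [load 32/33]
  6 → host 4  [load 23/33]
  11 → host 6  [load 32/33]
  32 → host 8 (new)  [load 32/33]
8 hosts opened.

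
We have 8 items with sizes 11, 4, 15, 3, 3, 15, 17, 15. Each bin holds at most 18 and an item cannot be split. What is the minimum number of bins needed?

Total = 17 + 15 + 15 + 15 + 11 + 4 + 3 + 3 = 83.
Lower bound: ⌈83/18⌉ = 5 bins.
A packing using 5 bins:
  bin 1: 17 = 17
  bin 2: 15 + 3 = 18
  bin 3: 15 + 3 = 18
  bin 4: 15 = 15
  bin 5: 11 + 4 = 15
This matches the lower bound, so 5 is optimal.

5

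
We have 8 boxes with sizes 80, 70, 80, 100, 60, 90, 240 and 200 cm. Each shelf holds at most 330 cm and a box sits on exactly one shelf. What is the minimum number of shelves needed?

3

Total = 240 + 200 + 100 + 90 + 80 + 80 + 70 + 60 = 920 cm.
Lower bound: ⌈920/330⌉ = 3 shelves.
A packing using 3 shelves:
  shelf 1: 240 + 90 = 330
  shelf 2: 200 + 100 = 300
  shelf 3: 80 + 80 + 70 + 60 = 290
This matches the lower bound, so 3 is optimal.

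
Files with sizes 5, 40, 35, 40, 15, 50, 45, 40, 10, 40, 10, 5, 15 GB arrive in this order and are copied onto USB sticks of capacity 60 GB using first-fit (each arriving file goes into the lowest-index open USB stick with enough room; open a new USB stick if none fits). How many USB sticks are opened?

7

  5 → USB stick 1 (new)  [load 5/60]
  40 → USB stick 1  [load 45/60]
  35 → USB stick 2 (new)  [load 35/60]
  40 → USB stick 3 (new)  [load 40/60]
  15 → USB stick 1  [load 60/60]
  50 → USB stick 4 (new)  [load 50/60]
  45 → USB stick 5 (new)  [load 45/60]
  40 → USB stick 6 (new)  [load 40/60]
  10 → USB stick 2  [load 45/60]
  40 → USB stick 7 (new)  [load 40/60]
  10 → USB stick 2  [load 55/60]
  5 → USB stick 2  [load 60/60]
  15 → USB stick 3  [load 55/60]
7 USB sticks opened.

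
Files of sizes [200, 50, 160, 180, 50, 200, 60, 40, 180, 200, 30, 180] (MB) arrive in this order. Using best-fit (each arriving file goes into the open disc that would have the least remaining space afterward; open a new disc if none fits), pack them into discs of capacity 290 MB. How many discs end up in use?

7

  200 → disc 1 (new)  [load 200/290]
  50 → disc 1  [load 250/290]
  160 → disc 2 (new)  [load 160/290]
  180 → disc 3 (new)  [load 180/290]
  50 → disc 3  [load 230/290]
  200 → disc 4 (new)  [load 200/290]
  60 → disc 3  [load 290/290]
  40 → disc 1  [load 290/290]
  180 → disc 5 (new)  [load 180/290]
  200 → disc 6 (new)  [load 200/290]
  30 → disc 4  [load 230/290]
  180 → disc 7 (new)  [load 180/290]
7 discs opened.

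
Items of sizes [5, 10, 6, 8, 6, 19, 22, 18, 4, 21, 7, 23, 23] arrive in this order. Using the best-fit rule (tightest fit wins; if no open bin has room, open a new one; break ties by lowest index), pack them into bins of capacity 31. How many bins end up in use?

  5 → bin 1 (new)  [load 5/31]
  10 → bin 1  [load 15/31]
  6 → bin 1  [load 21/31]
  8 → bin 1  [load 29/31]
  6 → bin 2 (new)  [load 6/31]
  19 → bin 2  [load 25/31]
  22 → bin 3 (new)  [load 22/31]
  18 → bin 4 (new)  [load 18/31]
  4 → bin 2  [load 29/31]
  21 → bin 5 (new)  [load 21/31]
  7 → bin 3  [load 29/31]
  23 → bin 6 (new)  [load 23/31]
  23 → bin 7 (new)  [load 23/31]
7 bins opened.

7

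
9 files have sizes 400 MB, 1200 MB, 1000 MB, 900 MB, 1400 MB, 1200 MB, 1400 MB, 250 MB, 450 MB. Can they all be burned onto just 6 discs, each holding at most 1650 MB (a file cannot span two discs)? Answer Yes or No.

Yes

A valid assignment using 6 discs:
  disc 1: 1400 + 250 = 1650
  disc 2: 1400 = 1400
  disc 3: 1200 + 450 = 1650
  disc 4: 1200 + 400 = 1600
  disc 5: 1000 = 1000
  disc 6: 900 = 900
Every load is within 1650 MB, so 6 discs suffice.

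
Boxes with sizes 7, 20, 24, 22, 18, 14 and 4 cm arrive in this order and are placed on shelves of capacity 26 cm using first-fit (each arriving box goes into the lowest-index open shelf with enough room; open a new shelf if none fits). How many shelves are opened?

  7 → shelf 1 (new)  [load 7/26]
  20 → shelf 2 (new)  [load 20/26]
  24 → shelf 3 (new)  [load 24/26]
  22 → shelf 4 (new)  [load 22/26]
  18 → shelf 1  [load 25/26]
  14 → shelf 5 (new)  [load 14/26]
  4 → shelf 2  [load 24/26]
5 shelves opened.

5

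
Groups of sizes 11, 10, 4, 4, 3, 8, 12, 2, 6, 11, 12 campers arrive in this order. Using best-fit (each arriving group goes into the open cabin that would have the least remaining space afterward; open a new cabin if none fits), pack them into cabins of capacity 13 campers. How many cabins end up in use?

  11 → cabin 1 (new)  [load 11/13]
  10 → cabin 2 (new)  [load 10/13]
  4 → cabin 3 (new)  [load 4/13]
  4 → cabin 3  [load 8/13]
  3 → cabin 2  [load 13/13]
  8 → cabin 4 (new)  [load 8/13]
  12 → cabin 5 (new)  [load 12/13]
  2 → cabin 1  [load 13/13]
  6 → cabin 6 (new)  [load 6/13]
  11 → cabin 7 (new)  [load 11/13]
  12 → cabin 8 (new)  [load 12/13]
8 cabins opened.

8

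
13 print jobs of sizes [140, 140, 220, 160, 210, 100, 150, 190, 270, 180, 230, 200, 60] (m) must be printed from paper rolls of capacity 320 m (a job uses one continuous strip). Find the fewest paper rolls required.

9

Total = 270 + 230 + 220 + 210 + 200 + 190 + 180 + 160 + 150 + 140 + 140 + 100 + 60 = 2250 m.
Lower bound: ⌈2250/320⌉ = 8 paper rolls.
A packing using 9 paper rolls:
  roll 1: 270 = 270
  roll 2: 230 + 60 = 290
  roll 3: 220 + 100 = 320
  roll 4: 210 = 210
  roll 5: 200 = 200
  roll 6: 190 = 190
  roll 7: 180 + 140 = 320
  roll 8: 160 + 150 = 310
  roll 9: 140 = 140
No arrangement into 8 paper rolls stays within capacity, so 9 is optimal.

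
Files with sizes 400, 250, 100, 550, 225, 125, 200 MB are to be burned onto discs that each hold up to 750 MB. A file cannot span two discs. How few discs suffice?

Total = 550 + 400 + 250 + 225 + 200 + 125 + 100 = 1850 MB.
Lower bound: ⌈1850/750⌉ = 3 discs.
A packing using 3 discs:
  disc 1: 550 + 200 = 750
  disc 2: 400 + 250 + 100 = 750
  disc 3: 225 + 125 = 350
This matches the lower bound, so 3 is optimal.

3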